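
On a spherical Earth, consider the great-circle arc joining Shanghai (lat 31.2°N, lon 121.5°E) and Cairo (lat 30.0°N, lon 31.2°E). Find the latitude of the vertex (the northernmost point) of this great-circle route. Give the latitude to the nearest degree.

The great circle lies in the plane with unit normal n̂ = (p₁ × p₂)/|p₁ × p₂|.
Here n̂_z ≈ -0.766; the vertex latitude is φ_max = arccos|n̂_z| ≈ 40.0°.

≈ 40°N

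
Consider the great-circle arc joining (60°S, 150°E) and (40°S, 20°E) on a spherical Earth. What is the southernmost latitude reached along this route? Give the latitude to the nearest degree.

The great circle lies in the plane with unit normal n̂ = (p₁ × p₂)/|p₁ × p₂|.
Here n̂_z ≈ -0.309; the vertex latitude is φ_max = arccos|n̂_z| ≈ 72.0°.
Check via Clairaut: cos φ_max = |cos φ₁| · sin C = cos(60.0°)·sin(141.9°) ≈ 0.309, again giving ≈ 72.0°.

≈ 72°S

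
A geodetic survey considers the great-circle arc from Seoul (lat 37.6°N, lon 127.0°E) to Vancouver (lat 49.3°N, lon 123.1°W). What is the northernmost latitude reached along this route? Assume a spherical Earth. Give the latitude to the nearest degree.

The great circle lies in the plane with unit normal n̂ = (p₁ × p₂)/|p₁ × p₂|.
Here n̂_z ≈ +0.507; the vertex latitude is φ_max = arccos|n̂_z| ≈ 59.5°.
Check via Clairaut: cos φ_max = |cos φ₁| · sin C = cos(37.6°)·sin(39.8°) ≈ 0.507, again giving ≈ 59.5°.

≈ 60°N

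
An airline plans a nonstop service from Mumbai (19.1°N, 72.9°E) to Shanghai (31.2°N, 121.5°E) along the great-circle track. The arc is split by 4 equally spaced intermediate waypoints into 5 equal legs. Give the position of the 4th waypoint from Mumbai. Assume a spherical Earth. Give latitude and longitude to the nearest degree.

The haversine formula gives a central angle δ ≈ 0.790 rad (45.2°) between the endpoints.
Interpolate at f = 4/5 with slerp weights a = sin((1−f)δ)/sin δ ≈ 0.221, b = sin(fδ)/sin δ ≈ 0.832.
p = a·p₁ + b·p₂ ≈ (-0.310, 0.807, 0.503); φ = arcsin(p_z) ≈ 30.22°, λ = atan2(p_y, p_x) ≈ 111.03°.

≈ (30°N, 111°E)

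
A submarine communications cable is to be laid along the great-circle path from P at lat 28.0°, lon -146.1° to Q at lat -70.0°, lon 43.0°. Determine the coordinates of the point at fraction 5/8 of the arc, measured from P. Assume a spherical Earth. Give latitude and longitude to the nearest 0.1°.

≈ lat -57.7°, lon -154.7°

Convert each endpoint to a unit vector on the sphere (x = cos φ cos λ, y = cos φ sin λ, z = sin φ).
The central angle between the endpoints is δ = arccos(p₁·p₂) ≈ 2.403 rad (137.7°).
Interpolate at f = 5/8 with slerp weights a = sin((1−f)δ)/sin δ ≈ 1.164, b = sin(fδ)/sin δ ≈ 1.482.
p = a·p₁ + b·p₂ ≈ (-0.483, -0.228, -0.846); φ = arcsin(p_z) ≈ -57.74°, λ = atan2(p_y, p_x) ≈ -154.74°.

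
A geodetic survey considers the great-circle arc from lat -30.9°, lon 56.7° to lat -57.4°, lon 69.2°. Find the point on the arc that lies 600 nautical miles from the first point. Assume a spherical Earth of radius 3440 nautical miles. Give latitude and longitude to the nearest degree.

Convert each endpoint to a unit vector on the sphere (x = cos φ cos λ, y = cos φ sin λ, z = sin φ).
The central angle between the endpoints is δ = arccos(p₁·p₂) ≈ 0.486 rad (27.9°). The total great-circle distance is δ·R ≈ 0.486 × 3440 ≈ 1674 nmi, so the target fraction is f = 600/1674 ≈ 0.359.
Interpolate at f ≈ 0.359 with slerp weights a = sin((1−f)δ)/sin δ ≈ 0.657, b = sin(fδ)/sin δ ≈ 0.371.
p = a·p₁ + b·p₂ ≈ (0.380, 0.658, -0.650); φ = arcsin(p_z) ≈ -40.54°, λ = atan2(p_y, p_x) ≈ 59.96°.

≈ lat -41°, lon 60°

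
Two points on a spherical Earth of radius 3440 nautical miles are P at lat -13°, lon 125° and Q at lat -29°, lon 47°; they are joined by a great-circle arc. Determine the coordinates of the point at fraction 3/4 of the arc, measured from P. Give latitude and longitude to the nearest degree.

≈ lat -29°, lon 68°

Convert each endpoint to a unit vector on the sphere (x = cos φ cos λ, y = cos φ sin λ, z = sin φ).
The central angle between the endpoints is δ = arccos(p₁·p₂) ≈ 1.280 rad (73.4°).
Interpolate at f = 3/4 with slerp weights a = sin((1−f)δ)/sin δ ≈ 0.328, b = sin(fδ)/sin δ ≈ 0.855.
p = a·p₁ + b·p₂ ≈ (0.327, 0.809, -0.488); φ = arcsin(p_z) ≈ -29.24°, λ = atan2(p_y, p_x) ≈ 68.02°.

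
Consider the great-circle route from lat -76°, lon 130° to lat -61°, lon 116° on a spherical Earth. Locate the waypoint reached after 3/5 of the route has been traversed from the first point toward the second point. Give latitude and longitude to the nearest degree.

≈ lat -67°, lon 119°

From cos δ = sin φ₁ sin φ₂ + cos φ₁ cos φ₂ cos Δλ, the central angle is δ ≈ 0.275 rad (15.8°).
Interpolate at f = 3/5 with slerp weights a = sin((1−f)δ)/sin δ ≈ 0.404, b = sin(fδ)/sin δ ≈ 0.605.
p = a·p₁ + b·p₂ ≈ (-0.191, 0.338, -0.921); φ = arcsin(p_z) ≈ -67.12°, λ = atan2(p_y, p_x) ≈ 119.49°.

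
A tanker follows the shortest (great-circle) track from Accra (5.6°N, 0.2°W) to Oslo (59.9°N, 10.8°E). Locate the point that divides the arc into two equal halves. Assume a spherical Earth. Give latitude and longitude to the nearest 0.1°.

≈ 32.9°N, 3.5°E

Convert each endpoint to a unit vector on the sphere (x = cos φ cos λ, y = cos φ sin λ, z = sin φ).
The central angle between the endpoints is δ = arccos(p₁·p₂) ≈ 0.959 rad (54.9°).
Interpolate at f = 1/2 with slerp weights a = sin((1−f)δ)/sin δ ≈ 0.564, b = sin(fδ)/sin δ ≈ 0.564.
p = a·p₁ + b·p₂ ≈ (0.838, 0.051, 0.543); φ = arcsin(p_z) ≈ 32.86°, λ = atan2(p_y, p_x) ≈ 3.48°.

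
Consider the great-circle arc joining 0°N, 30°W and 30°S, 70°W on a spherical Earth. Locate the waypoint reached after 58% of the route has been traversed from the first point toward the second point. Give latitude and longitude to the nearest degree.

The haversine formula gives a central angle δ ≈ 0.845 rad (48.4°) between the endpoints.
Interpolate at f = 0.58 with slerp weights a = sin((1−f)δ)/sin δ ≈ 0.465, b = sin(fδ)/sin δ ≈ 0.629.
p = a·p₁ + b·p₂ ≈ (0.589, -0.745, -0.315); φ = arcsin(p_z) ≈ -18.34°, λ = atan2(p_y, p_x) ≈ -51.66°.

≈ 18°S, 52°W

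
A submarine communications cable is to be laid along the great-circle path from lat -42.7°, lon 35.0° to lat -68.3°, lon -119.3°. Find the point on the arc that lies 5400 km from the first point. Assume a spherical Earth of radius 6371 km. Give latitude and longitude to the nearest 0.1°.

From cos δ = sin φ₁ sin φ₂ + cos φ₁ cos φ₂ cos Δλ, the central angle is δ ≈ 1.175 rad (67.3°). The total great-circle distance is δ·R ≈ 1.175 × 6371 ≈ 7488 km, so the target fraction is f = 5400/7488 ≈ 0.721.
Interpolate at f ≈ 0.721 with slerp weights a = sin((1−f)δ)/sin δ ≈ 0.349, b = sin(fδ)/sin δ ≈ 0.812.
p = a·p₁ + b·p₂ ≈ (0.063, -0.115, -0.991); φ = arcsin(p_z) ≈ -82.47°, λ = atan2(p_y, p_x) ≈ -61.27°.

≈ lat -82.5°, lon -61.3°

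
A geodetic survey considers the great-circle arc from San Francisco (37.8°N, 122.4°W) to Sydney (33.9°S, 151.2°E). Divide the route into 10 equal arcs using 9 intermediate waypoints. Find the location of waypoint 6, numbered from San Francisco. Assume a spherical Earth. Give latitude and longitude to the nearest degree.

≈ 5°S, 174°W

Convert each endpoint to a unit vector on the sphere (x = cos φ cos λ, y = cos φ sin λ, z = sin φ).
The central angle between the endpoints is δ = arccos(p₁·p₂) ≈ 1.876 rad (107.5°).
Interpolate at f = 6/10 with slerp weights a = sin((1−f)δ)/sin δ ≈ 0.715, b = sin(fδ)/sin δ ≈ 0.946.
p = a·p₁ + b·p₂ ≈ (-0.991, -0.099, -0.090); φ = arcsin(p_z) ≈ -5.14°, λ = atan2(p_y, p_x) ≈ -174.32°.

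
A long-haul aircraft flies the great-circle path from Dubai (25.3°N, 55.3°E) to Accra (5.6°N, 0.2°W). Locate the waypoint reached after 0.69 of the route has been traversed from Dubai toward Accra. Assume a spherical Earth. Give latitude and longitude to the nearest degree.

Write both endpoints as unit vectors p₁, p₂ with components (cos φ cos λ, cos φ sin λ, sin φ).
The central angle between the endpoints is δ = arccos(p₁·p₂) ≈ 0.987 rad (56.5°).
Interpolate at f = 0.69 with slerp weights a = sin((1−f)δ)/sin δ ≈ 0.361, b = sin(fδ)/sin δ ≈ 0.755.
p = a·p₁ + b·p₂ ≈ (0.937, 0.266, 0.228); φ = arcsin(p_z) ≈ 13.17°, λ = atan2(p_y, p_x) ≈ 15.84°.

≈ 13°N, 16°E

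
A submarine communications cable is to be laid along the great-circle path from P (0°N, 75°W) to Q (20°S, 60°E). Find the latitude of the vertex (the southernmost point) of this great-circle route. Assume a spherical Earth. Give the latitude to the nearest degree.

≈ 27°S

The great circle lies in the plane with unit normal n̂ = (p₁ × p₂)/|p₁ × p₂|.
Here n̂_z ≈ +0.889; the vertex latitude is φ_max = arccos|n̂_z| ≈ 27.2°.
Check via Clairaut: cos φ_max = |cos φ₁| · sin C = cos(0.0°)·sin(117.2°) ≈ 0.889, again giving ≈ 27.2°.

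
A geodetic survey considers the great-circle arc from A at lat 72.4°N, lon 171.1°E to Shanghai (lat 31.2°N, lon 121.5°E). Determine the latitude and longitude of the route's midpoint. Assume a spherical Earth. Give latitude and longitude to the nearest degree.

From cos δ = sin φ₁ sin φ₂ + cos φ₁ cos φ₂ cos Δλ, the central angle is δ ≈ 0.848 rad (48.6°).
Interpolate at f = 1/2 with slerp weights a = sin((1−f)δ)/sin δ ≈ 0.549, b = sin(fδ)/sin δ ≈ 0.549.
p = a·p₁ + b·p₂ ≈ (-0.409, 0.426, 0.807); φ = arcsin(p_z) ≈ 53.81°, λ = atan2(p_y, p_x) ≈ 133.85°.

≈ lat 54°N, lon 134°E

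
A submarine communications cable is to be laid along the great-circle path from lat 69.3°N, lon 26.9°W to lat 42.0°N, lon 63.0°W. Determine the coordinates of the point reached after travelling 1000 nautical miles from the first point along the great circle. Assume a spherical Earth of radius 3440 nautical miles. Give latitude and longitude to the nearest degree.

Convert each endpoint to a unit vector on the sphere (x = cos φ cos λ, y = cos φ sin λ, z = sin φ).
The central angle between the endpoints is δ = arccos(p₁·p₂) ≈ 0.577 rad (33.1°). The total great-circle distance is δ·R ≈ 0.577 × 3440 ≈ 1984 nmi, so the target fraction is f = 1000/1984 ≈ 0.504.
Interpolate at f ≈ 0.504 with slerp weights a = sin((1−f)δ)/sin δ ≈ 0.518, b = sin(fδ)/sin δ ≈ 0.526.
p = a·p₁ + b·p₂ ≈ (0.340, -0.431, 0.836); φ = arcsin(p_z) ≈ 56.70°, λ = atan2(p_y, p_x) ≈ -51.68°.

≈ lat 57°N, lon 52°W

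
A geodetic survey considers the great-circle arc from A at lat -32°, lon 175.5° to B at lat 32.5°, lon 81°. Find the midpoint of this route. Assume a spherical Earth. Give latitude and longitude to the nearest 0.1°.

≈ lat 0.4°, lon 128.4°

Convert each endpoint to a unit vector on the sphere (x = cos φ cos λ, y = cos φ sin λ, z = sin φ).
The central angle between the endpoints is δ = arccos(p₁·p₂) ≈ 1.919 rad (109.9°).
Interpolate at f = 1/2 with slerp weights a = sin((1−f)δ)/sin δ ≈ 0.871, b = sin(fδ)/sin δ ≈ 0.871.
p = a·p₁ + b·p₂ ≈ (-0.621, 0.783, 0.006); φ = arcsin(p_z) ≈ 0.37°, λ = atan2(p_y, p_x) ≈ 128.42°.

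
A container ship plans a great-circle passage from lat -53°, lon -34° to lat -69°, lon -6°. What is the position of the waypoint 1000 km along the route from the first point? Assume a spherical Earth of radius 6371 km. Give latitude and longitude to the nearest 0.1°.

Write both endpoints as unit vectors p₁, p₂ with components (cos φ cos λ, cos φ sin λ, sin φ).
The central angle between the endpoints is δ = arccos(p₁·p₂) ≈ 0.360 rad (20.6°). The total great-circle distance is δ·R ≈ 0.360 × 6371 ≈ 2291 km, so the target fraction is f = 1000/2291 ≈ 0.436.
Interpolate at f ≈ 0.436 with slerp weights a = sin((1−f)δ)/sin δ ≈ 0.572, b = sin(fδ)/sin δ ≈ 0.444.
p = a·p₁ + b·p₂ ≈ (0.444, -0.209, -0.871); φ = arcsin(p_z) ≈ -60.63°, λ = atan2(p_y, p_x) ≈ -25.24°.

≈ lat -60.6°, lon -25.2°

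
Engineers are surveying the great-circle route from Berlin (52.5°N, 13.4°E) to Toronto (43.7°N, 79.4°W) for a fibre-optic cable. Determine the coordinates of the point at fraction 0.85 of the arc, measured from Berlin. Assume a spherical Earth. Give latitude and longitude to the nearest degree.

≈ (49°N, 70°W)

Convert each endpoint to a unit vector on the sphere (x = cos φ cos λ, y = cos φ sin λ, z = sin φ).
The central angle between the endpoints is δ = arccos(p₁·p₂) ≈ 1.016 rad (58.2°).
Interpolate at f = 0.85 with slerp weights a = sin((1−f)δ)/sin δ ≈ 0.179, b = sin(fδ)/sin δ ≈ 0.894.
p = a·p₁ + b·p₂ ≈ (0.225, -0.610, 0.760); φ = arcsin(p_z) ≈ 49.43°, λ = atan2(p_y, p_x) ≈ -69.79°.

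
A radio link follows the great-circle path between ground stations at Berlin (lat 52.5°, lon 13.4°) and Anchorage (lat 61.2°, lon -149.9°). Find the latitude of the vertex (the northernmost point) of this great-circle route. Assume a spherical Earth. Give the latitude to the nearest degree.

The great circle lies in the plane with unit normal n̂ = (p₁ × p₂)/|p₁ × p₂|.
Here n̂_z ≈ -0.093; the vertex latitude is φ_max = arccos|n̂_z| ≈ 84.7°.

≈ 85°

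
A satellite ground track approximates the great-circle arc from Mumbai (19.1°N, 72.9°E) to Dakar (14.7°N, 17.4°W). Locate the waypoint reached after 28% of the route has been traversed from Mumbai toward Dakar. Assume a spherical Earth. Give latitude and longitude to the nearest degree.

≈ 23°N, 48°E

The haversine formula gives a central angle δ ≈ 1.492 rad (85.5°) between the endpoints.
Interpolate at f = 0.28 with slerp weights a = sin((1−f)δ)/sin δ ≈ 0.882, b = sin(fδ)/sin δ ≈ 0.407.
p = a·p₁ + b·p₂ ≈ (0.621, 0.679, 0.392); φ = arcsin(p_z) ≈ 23.08°, λ = atan2(p_y, p_x) ≈ 47.56°.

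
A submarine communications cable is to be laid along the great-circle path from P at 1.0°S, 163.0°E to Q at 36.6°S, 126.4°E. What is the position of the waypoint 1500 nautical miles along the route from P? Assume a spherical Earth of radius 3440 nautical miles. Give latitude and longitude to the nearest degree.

≈ 20°S, 146°E

The haversine formula gives a central angle δ ≈ 0.857 rad (49.1°) between the endpoints. The total great-circle distance is δ·R ≈ 0.857 × 3440 ≈ 2948 nmi, so the target fraction is f = 1500/2948 ≈ 0.509.
Interpolate at f ≈ 0.509 with slerp weights a = sin((1−f)δ)/sin δ ≈ 0.540, b = sin(fδ)/sin δ ≈ 0.559.
p = a·p₁ + b·p₂ ≈ (-0.783, 0.519, -0.343); φ = arcsin(p_z) ≈ -20.04°, λ = atan2(p_y, p_x) ≈ 146.46°.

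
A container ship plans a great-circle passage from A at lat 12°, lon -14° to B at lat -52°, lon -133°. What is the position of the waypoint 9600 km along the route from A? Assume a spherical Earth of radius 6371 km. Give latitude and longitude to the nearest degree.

Write both endpoints as unit vectors p₁, p₂ with components (cos φ cos λ, cos φ sin λ, sin φ).
The central angle between the endpoints is δ = arccos(p₁·p₂) ≈ 2.044 rad (117.1°). The total great-circle distance is δ·R ≈ 2.044 × 6371 ≈ 13023 km, so the target fraction is f = 9600/13023 ≈ 0.737.
Interpolate at f ≈ 0.737 with slerp weights a = sin((1−f)δ)/sin δ ≈ 0.575, b = sin(fδ)/sin δ ≈ 1.121.
p = a·p₁ + b·p₂ ≈ (0.075, -0.641, -0.764); φ = arcsin(p_z) ≈ -49.82°, λ = atan2(p_y, p_x) ≈ -83.33°.

≈ lat -50°, lon -83°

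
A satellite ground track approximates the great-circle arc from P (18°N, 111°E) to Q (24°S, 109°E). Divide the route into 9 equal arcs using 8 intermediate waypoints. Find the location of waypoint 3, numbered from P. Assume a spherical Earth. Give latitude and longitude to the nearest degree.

Convert each endpoint to a unit vector on the sphere (x = cos φ cos λ, y = cos φ sin λ, z = sin φ).
The central angle between the endpoints is δ = arccos(p₁·p₂) ≈ 0.734 rad (42.0°).
Interpolate at f = 3/9 with slerp weights a = sin((1−f)δ)/sin δ ≈ 0.702, b = sin(fδ)/sin δ ≈ 0.362.
p = a·p₁ + b·p₂ ≈ (-0.347, 0.935, 0.070); φ = arcsin(p_z) ≈ 4.00°, λ = atan2(p_y, p_x) ≈ 110.34°.

≈ (4°N, 110°E)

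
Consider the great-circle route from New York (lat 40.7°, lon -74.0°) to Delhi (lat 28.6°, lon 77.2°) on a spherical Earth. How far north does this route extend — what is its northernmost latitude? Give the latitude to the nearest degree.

≈ 71°

The great circle lies in the plane with unit normal n̂ = (p₁ × p₂)/|p₁ × p₂|.
Here n̂_z ≈ +0.333; the vertex latitude is φ_max = arccos|n̂_z| ≈ 70.5°.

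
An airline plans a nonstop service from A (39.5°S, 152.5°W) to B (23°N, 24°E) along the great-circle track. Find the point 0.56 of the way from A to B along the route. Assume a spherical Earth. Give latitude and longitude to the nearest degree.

Convert each endpoint to a unit vector on the sphere (x = cos φ cos λ, y = cos φ sin λ, z = sin φ).
The central angle between the endpoints is δ = arccos(p₁·p₂) ≈ 2.849 rad (163.2°).
Interpolate at f = 0.56 with slerp weights a = sin((1−f)δ)/sin δ ≈ 3.294, b = sin(fδ)/sin δ ≈ 3.466.
p = a·p₁ + b·p₂ ≈ (0.660, 0.124, -0.741); φ = arcsin(p_z) ≈ -47.81°, λ = atan2(p_y, p_x) ≈ 10.64°.

≈ (48°S, 11°E)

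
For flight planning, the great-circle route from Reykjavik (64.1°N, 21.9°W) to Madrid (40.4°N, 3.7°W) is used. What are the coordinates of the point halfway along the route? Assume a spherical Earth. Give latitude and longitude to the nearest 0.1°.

≈ 52.6°N, 10.3°W

Write both endpoints as unit vectors p₁, p₂ with components (cos φ cos λ, cos φ sin λ, sin φ).
The central angle between the endpoints is δ = arccos(p₁·p₂) ≈ 0.453 rad (26.0°).
Interpolate at f = 1/2 with slerp weights a = sin((1−f)δ)/sin δ ≈ 0.513, b = sin(fδ)/sin δ ≈ 0.513.
p = a·p₁ + b·p₂ ≈ (0.598, -0.109, 0.794); φ = arcsin(p_z) ≈ 52.57°, λ = atan2(p_y, p_x) ≈ -10.31°.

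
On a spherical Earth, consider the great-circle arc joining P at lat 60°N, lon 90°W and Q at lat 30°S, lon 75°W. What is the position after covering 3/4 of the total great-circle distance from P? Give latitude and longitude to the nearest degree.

Write both endpoints as unit vectors p₁, p₂ with components (cos φ cos λ, cos φ sin λ, sin φ).
The central angle between the endpoints is δ = arccos(p₁·p₂) ≈ 1.586 rad (90.8°).
Interpolate at f = 3/4 with slerp weights a = sin((1−f)δ)/sin δ ≈ 0.386, b = sin(fδ)/sin δ ≈ 0.928.
p = a·p₁ + b·p₂ ≈ (0.208, -0.969, -0.130); φ = arcsin(p_z) ≈ -7.45°, λ = atan2(p_y, p_x) ≈ -77.89°.

≈ lat 7°S, lon 78°W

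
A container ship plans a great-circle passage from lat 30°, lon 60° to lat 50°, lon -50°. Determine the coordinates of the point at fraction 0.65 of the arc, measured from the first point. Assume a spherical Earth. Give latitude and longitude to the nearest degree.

Convert each endpoint to a unit vector on the sphere (x = cos φ cos λ, y = cos φ sin λ, z = sin φ).
The central angle between the endpoints is δ = arccos(p₁·p₂) ≈ 1.377 rad (78.9°).
Interpolate at f = 0.65 with slerp weights a = sin((1−f)δ)/sin δ ≈ 0.472, b = sin(fδ)/sin δ ≈ 0.795.
p = a·p₁ + b·p₂ ≈ (0.533, -0.037, 0.845); φ = arcsin(p_z) ≈ 57.70°, λ = atan2(p_y, p_x) ≈ -4.00°.

≈ lat 58°, lon -4°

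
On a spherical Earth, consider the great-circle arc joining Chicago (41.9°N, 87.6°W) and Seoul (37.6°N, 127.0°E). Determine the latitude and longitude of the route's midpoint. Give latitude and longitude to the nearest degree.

≈ 70°N, 166°W

Convert each endpoint to a unit vector on the sphere (x = cos φ cos λ, y = cos φ sin λ, z = sin φ).
The central angle between the endpoints is δ = arccos(p₁·p₂) ≈ 1.649 rad (94.5°).
Interpolate at f = 1/2 with slerp weights a = sin((1−f)δ)/sin δ ≈ 0.736, b = sin(fδ)/sin δ ≈ 0.736.
p = a·p₁ + b·p₂ ≈ (-0.328, -0.082, 0.941); φ = arcsin(p_z) ≈ 70.23°, λ = atan2(p_y, p_x) ≈ -166.02°.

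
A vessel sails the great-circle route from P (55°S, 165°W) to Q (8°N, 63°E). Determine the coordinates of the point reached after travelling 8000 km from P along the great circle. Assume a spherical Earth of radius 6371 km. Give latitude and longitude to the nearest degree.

≈ (33°S, 89°E)

Write both endpoints as unit vectors p₁, p₂ with components (cos φ cos λ, cos φ sin λ, sin φ).
The central angle between the endpoints is δ = arccos(p₁·p₂) ≈ 2.088 rad (119.6°). The total great-circle distance is δ·R ≈ 2.088 × 6371 ≈ 13300 km, so the target fraction is f = 8000/13300 ≈ 0.602.
Interpolate at f ≈ 0.602 with slerp weights a = sin((1−f)δ)/sin δ ≈ 0.850, b = sin(fδ)/sin δ ≈ 1.094.
p = a·p₁ + b·p₂ ≈ (0.021, 0.839, -0.544); φ = arcsin(p_z) ≈ -32.97°, λ = atan2(p_y, p_x) ≈ 88.59°.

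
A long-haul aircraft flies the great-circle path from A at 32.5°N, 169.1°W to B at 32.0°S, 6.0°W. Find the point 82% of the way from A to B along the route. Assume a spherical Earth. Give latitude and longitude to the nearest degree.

Write both endpoints as unit vectors p₁, p₂ with components (cos φ cos λ, cos φ sin λ, sin φ).
The central angle between the endpoints is δ = arccos(p₁·p₂) ≈ 2.892 rad (165.7°).
Interpolate at f = 0.82 with slerp weights a = sin((1−f)δ)/sin δ ≈ 2.016, b = sin(fδ)/sin δ ≈ 2.821.
p = a·p₁ + b·p₂ ≈ (0.710, -0.572, -0.412); φ = arcsin(p_z) ≈ -24.32°, λ = atan2(p_y, p_x) ≈ -38.84°.

≈ 24°S, 39°W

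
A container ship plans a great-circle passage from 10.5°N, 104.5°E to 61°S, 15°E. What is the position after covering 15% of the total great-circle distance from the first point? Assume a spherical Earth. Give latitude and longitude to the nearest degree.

≈ 2°S, 97°E

Convert each endpoint to a unit vector on the sphere (x = cos φ cos λ, y = cos φ sin λ, z = sin φ).
The central angle between the endpoints is δ = arccos(p₁·p₂) ≈ 1.727 rad (98.9°).
Interpolate at f = 0.15 with slerp weights a = sin((1−f)δ)/sin δ ≈ 1.007, b = sin(fδ)/sin δ ≈ 0.259.
p = a·p₁ + b·p₂ ≈ (-0.126, 0.991, -0.043); φ = arcsin(p_z) ≈ -2.48°, λ = atan2(p_y, p_x) ≈ 97.27°.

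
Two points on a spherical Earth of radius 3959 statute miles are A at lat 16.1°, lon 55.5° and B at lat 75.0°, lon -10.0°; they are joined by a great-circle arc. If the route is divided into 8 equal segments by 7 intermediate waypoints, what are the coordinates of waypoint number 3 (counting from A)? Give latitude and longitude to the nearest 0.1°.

Write both endpoints as unit vectors p₁, p₂ with components (cos φ cos λ, cos φ sin λ, sin φ).
The central angle between the endpoints is δ = arccos(p₁·p₂) ≈ 1.191 rad (68.2°).
Interpolate at f = 3/8 with slerp weights a = sin((1−f)δ)/sin δ ≈ 0.729, b = sin(fδ)/sin δ ≈ 0.465.
p = a·p₁ + b·p₂ ≈ (0.515, 0.557, 0.651); φ = arcsin(p_z) ≈ 40.65°, λ = atan2(p_y, p_x) ≈ 47.20°.

≈ lat 40.7°, lon 47.2°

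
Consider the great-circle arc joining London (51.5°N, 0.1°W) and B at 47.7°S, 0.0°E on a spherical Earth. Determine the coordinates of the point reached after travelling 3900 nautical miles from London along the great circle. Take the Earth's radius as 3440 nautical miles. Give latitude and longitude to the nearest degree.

≈ 13°S, 0°E

Convert each endpoint to a unit vector on the sphere (x = cos φ cos λ, y = cos φ sin λ, z = sin φ).
The central angle between the endpoints is δ = arccos(p₁·p₂) ≈ 1.731 rad (99.2°). The total great-circle distance is δ·R ≈ 1.731 × 3440 ≈ 5956 nmi, so the target fraction is f = 3900/5956 ≈ 0.655.
Interpolate at f ≈ 0.655 with slerp weights a = sin((1−f)δ)/sin δ ≈ 0.570, b = sin(fδ)/sin δ ≈ 0.918.
p = a·p₁ + b·p₂ ≈ (0.973, -0.001, -0.233); φ = arcsin(p_z) ≈ -13.46°, λ = atan2(p_y, p_x) ≈ -0.04°.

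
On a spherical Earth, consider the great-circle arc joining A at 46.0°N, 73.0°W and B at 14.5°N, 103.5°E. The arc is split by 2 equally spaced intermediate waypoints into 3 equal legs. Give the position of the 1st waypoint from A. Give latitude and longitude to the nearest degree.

Convert each endpoint to a unit vector on the sphere (x = cos φ cos λ, y = cos φ sin λ, z = sin φ).
The central angle between the endpoints is δ = arccos(p₁·p₂) ≈ 2.084 rad (119.4°).
Interpolate at f = 1/3 with slerp weights a = sin((1−f)δ)/sin δ ≈ 1.129, b = sin(fδ)/sin δ ≈ 0.735.
p = a·p₁ + b·p₂ ≈ (0.063, -0.058, 0.996); φ = arcsin(p_z) ≈ 85.07°, λ = atan2(p_y, p_x) ≈ -42.65°.

≈ 85°N, 43°W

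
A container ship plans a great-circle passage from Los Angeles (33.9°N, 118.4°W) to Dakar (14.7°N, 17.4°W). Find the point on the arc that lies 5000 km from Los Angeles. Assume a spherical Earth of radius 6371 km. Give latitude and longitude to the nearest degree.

Write both endpoints as unit vectors p₁, p₂ with components (cos φ cos λ, cos φ sin λ, sin φ).
The central angle between the endpoints is δ = arccos(p₁·p₂) ≈ 1.582 rad (90.7°). The total great-circle distance is δ·R ≈ 1.582 × 6371 ≈ 10082 km, so the target fraction is f = 5000/10082 ≈ 0.496.
Interpolate at f ≈ 0.496 with slerp weights a = sin((1−f)δ)/sin δ ≈ 0.716, b = sin(fδ)/sin δ ≈ 0.707.
p = a·p₁ + b·p₂ ≈ (0.370, -0.727, 0.579); φ = arcsin(p_z) ≈ 35.35°, λ = atan2(p_y, p_x) ≈ -63.04°.

≈ 35°N, 63°W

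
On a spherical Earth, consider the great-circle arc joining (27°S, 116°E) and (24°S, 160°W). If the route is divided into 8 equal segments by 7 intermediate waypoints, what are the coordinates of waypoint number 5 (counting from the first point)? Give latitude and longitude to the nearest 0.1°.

The haversine formula gives a central angle δ ≈ 1.298 rad (74.4°) between the endpoints.
Interpolate at f = 5/8 with slerp weights a = sin((1−f)δ)/sin δ ≈ 0.486, b = sin(fδ)/sin δ ≈ 0.753.
p = a·p₁ + b·p₂ ≈ (-0.836, 0.154, -0.527); φ = arcsin(p_z) ≈ -31.78°, λ = atan2(p_y, p_x) ≈ 169.58°.

≈ (31.8°S, 169.6°E)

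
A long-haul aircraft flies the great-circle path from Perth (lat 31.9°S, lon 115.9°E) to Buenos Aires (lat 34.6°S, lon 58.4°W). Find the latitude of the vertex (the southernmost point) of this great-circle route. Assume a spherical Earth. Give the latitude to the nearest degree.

≈ 86°S

The great circle lies in the plane with unit normal n̂ = (p₁ × p₂)/|p₁ × p₂|.
Here n̂_z ≈ -0.076; the vertex latitude is φ_max = arccos|n̂_z| ≈ 85.7°.
Check via Clairaut: cos φ_max = |cos φ₁| · sin C = cos(31.9°)·sin(174.9°) ≈ 0.076, again giving ≈ 85.7°.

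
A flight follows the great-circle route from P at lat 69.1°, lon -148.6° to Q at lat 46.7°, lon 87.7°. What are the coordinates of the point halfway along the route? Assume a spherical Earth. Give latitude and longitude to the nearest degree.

≈ lat 71°, lon 119°

The haversine formula gives a central angle δ ≈ 0.995 rad (57.0°) between the endpoints.
Interpolate at f = 1/2 with slerp weights a = sin((1−f)δ)/sin δ ≈ 0.569, b = sin(fδ)/sin δ ≈ 0.569.
p = a·p₁ + b·p₂ ≈ (-0.158, 0.284, 0.946); φ = arcsin(p_z) ≈ 71.04°, λ = atan2(p_y, p_x) ≈ 119.01°.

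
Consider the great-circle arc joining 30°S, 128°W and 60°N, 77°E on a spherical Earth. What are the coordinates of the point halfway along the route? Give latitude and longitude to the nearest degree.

From cos δ = sin φ₁ sin φ₂ + cos φ₁ cos φ₂ cos Δλ, the central angle is δ ≈ 2.542 rad (145.6°).
Interpolate at f = 1/2 with slerp weights a = sin((1−f)δ)/sin δ ≈ 1.693, b = sin(fδ)/sin δ ≈ 1.693.
p = a·p₁ + b·p₂ ≈ (-0.712, -0.330, 0.620); φ = arcsin(p_z) ≈ 38.28°, λ = atan2(p_y, p_x) ≈ -155.10°.

≈ 38°N, 155°W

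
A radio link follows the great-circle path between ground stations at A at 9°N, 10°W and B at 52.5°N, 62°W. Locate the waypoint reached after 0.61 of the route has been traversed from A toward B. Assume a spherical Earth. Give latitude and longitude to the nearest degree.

≈ 38°N, 35°W

Convert each endpoint to a unit vector on the sphere (x = cos φ cos λ, y = cos φ sin λ, z = sin φ).
The central angle between the endpoints is δ = arccos(p₁·p₂) ≈ 1.054 rad (60.4°).
Interpolate at f = 0.61 with slerp weights a = sin((1−f)δ)/sin δ ≈ 0.460, b = sin(fδ)/sin δ ≈ 0.690.
p = a·p₁ + b·p₂ ≈ (0.644, -0.449, 0.619); φ = arcsin(p_z) ≈ 38.24°, λ = atan2(p_y, p_x) ≈ -34.91°.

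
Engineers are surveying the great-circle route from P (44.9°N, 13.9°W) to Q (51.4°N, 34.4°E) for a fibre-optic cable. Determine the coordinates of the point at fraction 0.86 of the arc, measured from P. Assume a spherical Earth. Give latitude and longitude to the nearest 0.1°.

≈ (51.8°N, 27.2°E)

Write both endpoints as unit vectors p₁, p₂ with components (cos φ cos λ, cos φ sin λ, sin φ).
The central angle between the endpoints is δ = arccos(p₁·p₂) ≈ 0.563 rad (32.3°).
Interpolate at f = 0.86 with slerp weights a = sin((1−f)δ)/sin δ ≈ 0.148, b = sin(fδ)/sin δ ≈ 0.872.
p = a·p₁ + b·p₂ ≈ (0.550, 0.282, 0.786); φ = arcsin(p_z) ≈ 51.79°, λ = atan2(p_y, p_x) ≈ 27.15°.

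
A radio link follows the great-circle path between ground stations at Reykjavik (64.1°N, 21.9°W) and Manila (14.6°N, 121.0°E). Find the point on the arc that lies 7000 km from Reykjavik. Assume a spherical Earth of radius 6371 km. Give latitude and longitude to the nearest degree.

≈ (46°N, 109°E)

The haversine formula gives a central angle δ ≈ 1.681 rad (96.3°) between the endpoints. The total great-circle distance is δ·R ≈ 1.681 × 6371 ≈ 10712 km, so the target fraction is f = 7000/10712 ≈ 0.653.
Interpolate at f ≈ 0.653 with slerp weights a = sin((1−f)δ)/sin δ ≈ 0.554, b = sin(fδ)/sin δ ≈ 0.896.
p = a·p₁ + b·p₂ ≈ (-0.222, 0.653, 0.724); φ = arcsin(p_z) ≈ 46.38°, λ = atan2(p_y, p_x) ≈ 108.79°.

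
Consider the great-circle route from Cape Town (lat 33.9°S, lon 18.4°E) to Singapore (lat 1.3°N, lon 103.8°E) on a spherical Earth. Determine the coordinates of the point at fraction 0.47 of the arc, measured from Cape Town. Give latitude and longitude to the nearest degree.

Convert each endpoint to a unit vector on the sphere (x = cos φ cos λ, y = cos φ sin λ, z = sin φ).
The central angle between the endpoints is δ = arccos(p₁·p₂) ≈ 1.517 rad (86.9°).
Interpolate at f = 0.47 with slerp weights a = sin((1−f)δ)/sin δ ≈ 0.721, b = sin(fδ)/sin δ ≈ 0.655.
p = a·p₁ + b·p₂ ≈ (0.412, 0.825, -0.387); φ = arcsin(p_z) ≈ -22.79°, λ = atan2(p_y, p_x) ≈ 63.47°.

≈ lat 23°S, lon 63°E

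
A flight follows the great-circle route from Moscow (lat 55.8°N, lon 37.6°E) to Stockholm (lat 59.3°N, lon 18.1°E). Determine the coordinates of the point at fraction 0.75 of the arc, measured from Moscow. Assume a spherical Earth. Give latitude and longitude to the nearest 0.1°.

Write both endpoints as unit vectors p₁, p₂ with components (cos φ cos λ, cos φ sin λ, sin φ).
The central angle between the endpoints is δ = arccos(p₁·p₂) ≈ 0.192 rad (11.0°).
Interpolate at f = 0.75 with slerp weights a = sin((1−f)δ)/sin δ ≈ 0.251, b = sin(fδ)/sin δ ≈ 0.752.
p = a·p₁ + b·p₂ ≈ (0.477, 0.206, 0.855); φ = arcsin(p_z) ≈ 58.71°, λ = atan2(p_y, p_x) ≈ 23.31°.

≈ lat 58.7°N, lon 23.3°E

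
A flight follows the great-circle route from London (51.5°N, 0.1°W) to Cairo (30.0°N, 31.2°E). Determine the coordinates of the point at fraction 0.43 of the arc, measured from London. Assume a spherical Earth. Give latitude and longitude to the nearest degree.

From cos δ = sin φ₁ sin φ₂ + cos φ₁ cos φ₂ cos Δλ, the central angle is δ ≈ 0.551 rad (31.6°).
Interpolate at f = 0.43 with slerp weights a = sin((1−f)δ)/sin δ ≈ 0.590, b = sin(fδ)/sin δ ≈ 0.448.
p = a·p₁ + b·p₂ ≈ (0.699, 0.200, 0.686); φ = arcsin(p_z) ≈ 43.31°, λ = atan2(p_y, p_x) ≈ 15.99°.

≈ 43°N, 16°E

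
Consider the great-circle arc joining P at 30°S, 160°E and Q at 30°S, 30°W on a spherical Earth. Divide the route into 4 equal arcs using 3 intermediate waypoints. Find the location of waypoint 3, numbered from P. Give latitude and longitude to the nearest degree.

Write both endpoints as unit vectors p₁, p₂ with components (cos φ cos λ, cos φ sin λ, sin φ).
The central angle between the endpoints is δ = arccos(p₁·p₂) ≈ 2.081 rad (119.2°).
Interpolate at f = 3/4 with slerp weights a = sin((1−f)δ)/sin δ ≈ 0.570, b = sin(fδ)/sin δ ≈ 1.146.
p = a·p₁ + b·p₂ ≈ (0.396, -0.327, -0.858); φ = arcsin(p_z) ≈ -59.09°, λ = atan2(p_y, p_x) ≈ -39.60°.

≈ 59°S, 40°W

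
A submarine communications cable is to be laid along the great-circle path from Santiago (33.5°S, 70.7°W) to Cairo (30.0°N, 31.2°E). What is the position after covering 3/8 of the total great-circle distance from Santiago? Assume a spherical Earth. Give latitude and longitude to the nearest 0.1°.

≈ (11.6°S, 29.9°W)

The haversine formula gives a central angle δ ≈ 2.010 rad (115.1°) between the endpoints.
Interpolate at f = 3/8 with slerp weights a = sin((1−f)δ)/sin δ ≈ 1.050, b = sin(fδ)/sin δ ≈ 0.756.
p = a·p₁ + b·p₂ ≈ (0.849, -0.488, -0.202); φ = arcsin(p_z) ≈ -11.64°, λ = atan2(p_y, p_x) ≈ -29.86°.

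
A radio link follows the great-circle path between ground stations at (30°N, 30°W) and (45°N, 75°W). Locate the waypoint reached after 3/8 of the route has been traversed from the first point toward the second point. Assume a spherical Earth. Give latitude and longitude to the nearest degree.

≈ (38°N, 45°W)

Write both endpoints as unit vectors p₁, p₂ with components (cos φ cos λ, cos φ sin λ, sin φ).
The central angle between the endpoints is δ = arccos(p₁·p₂) ≈ 0.666 rad (38.1°).
Interpolate at f = 3/8 with slerp weights a = sin((1−f)δ)/sin δ ≈ 0.654, b = sin(fδ)/sin δ ≈ 0.400.
p = a·p₁ + b·p₂ ≈ (0.564, -0.557, 0.610); φ = arcsin(p_z) ≈ 37.59°, λ = atan2(p_y, p_x) ≈ -44.62°.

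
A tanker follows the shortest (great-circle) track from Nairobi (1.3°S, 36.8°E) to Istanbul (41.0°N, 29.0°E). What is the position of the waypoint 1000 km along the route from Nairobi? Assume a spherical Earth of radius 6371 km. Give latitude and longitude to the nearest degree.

Write both endpoints as unit vectors p₁, p₂ with components (cos φ cos λ, cos φ sin λ, sin φ).
The central angle between the endpoints is δ = arccos(p₁·p₂) ≈ 0.749 rad (42.9°). The total great-circle distance is δ·R ≈ 0.749 × 6371 ≈ 4769 km, so the target fraction is f = 1000/4769 ≈ 0.210.
Interpolate at f ≈ 0.210 with slerp weights a = sin((1−f)δ)/sin δ ≈ 0.819, b = sin(fδ)/sin δ ≈ 0.230.
p = a·p₁ + b·p₂ ≈ (0.808, 0.575, 0.132); φ = arcsin(p_z) ≈ 7.59°, λ = atan2(p_y, p_x) ≈ 35.44°.

≈ (8°N, 35°E)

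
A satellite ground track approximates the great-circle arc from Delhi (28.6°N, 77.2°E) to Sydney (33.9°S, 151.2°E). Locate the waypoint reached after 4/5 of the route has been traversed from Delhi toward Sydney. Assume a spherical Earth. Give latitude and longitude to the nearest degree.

From cos δ = sin φ₁ sin φ₂ + cos φ₁ cos φ₂ cos Δλ, the central angle is δ ≈ 1.637 rad (93.8°).
Interpolate at f = 4/5 with slerp weights a = sin((1−f)δ)/sin δ ≈ 0.322, b = sin(fδ)/sin δ ≈ 0.968.
p = a·p₁ + b·p₂ ≈ (-0.642, 0.663, -0.386); φ = arcsin(p_z) ≈ -22.69°, λ = atan2(p_y, p_x) ≈ 134.05°.

≈ 23°S, 134°E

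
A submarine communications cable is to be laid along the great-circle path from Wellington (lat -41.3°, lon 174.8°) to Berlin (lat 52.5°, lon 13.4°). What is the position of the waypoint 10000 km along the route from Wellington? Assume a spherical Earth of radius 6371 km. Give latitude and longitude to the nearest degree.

The haversine formula gives a central angle δ ≈ 2.848 rad (163.2°) between the endpoints. The total great-circle distance is δ·R ≈ 2.848 × 6371 ≈ 18141 km, so the target fraction is f = 10000/18141 ≈ 0.551.
Interpolate at f ≈ 0.551 with slerp weights a = sin((1−f)δ)/sin δ ≈ 3.303, b = sin(fδ)/sin δ ≈ 3.450.
p = a·p₁ + b·p₂ ≈ (-0.428, 0.712, 0.557); φ = arcsin(p_z) ≈ 33.85°, λ = atan2(p_y, p_x) ≈ 121.04°.

≈ lat 34°, lon 121°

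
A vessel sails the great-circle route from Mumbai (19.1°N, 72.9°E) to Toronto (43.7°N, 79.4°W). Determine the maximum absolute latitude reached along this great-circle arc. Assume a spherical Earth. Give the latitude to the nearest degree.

≈ 70°N

The great circle lies in the plane with unit normal n̂ = (p₁ × p₂)/|p₁ × p₂|.
Here n̂_z ≈ -0.343; the vertex latitude is φ_max = arccos|n̂_z| ≈ 69.9°.
Check via Clairaut: cos φ_max = |cos φ₁| · sin C = cos(19.1°)·sin(21.3°) ≈ 0.343, again giving ≈ 69.9°.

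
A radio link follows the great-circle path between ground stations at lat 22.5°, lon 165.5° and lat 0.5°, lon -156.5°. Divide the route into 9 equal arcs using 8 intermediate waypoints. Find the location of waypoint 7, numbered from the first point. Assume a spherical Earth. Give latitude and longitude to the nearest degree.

Convert each endpoint to a unit vector on the sphere (x = cos φ cos λ, y = cos φ sin λ, z = sin φ).
The central angle between the endpoints is δ = arccos(p₁·p₂) ≈ 0.751 rad (43.0°).
Interpolate at f = 7/9 with slerp weights a = sin((1−f)δ)/sin δ ≈ 0.243, b = sin(fδ)/sin δ ≈ 0.808.
p = a·p₁ + b·p₂ ≈ (-0.959, -0.266, 0.100); φ = arcsin(p_z) ≈ 5.75°, λ = atan2(p_y, p_x) ≈ -164.50°.

≈ lat 6°, lon -164°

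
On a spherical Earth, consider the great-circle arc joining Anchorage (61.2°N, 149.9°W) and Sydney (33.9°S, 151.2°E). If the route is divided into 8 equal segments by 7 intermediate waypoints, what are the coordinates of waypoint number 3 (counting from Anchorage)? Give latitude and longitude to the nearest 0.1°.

≈ 27.7°N, 177.6°E

Convert each endpoint to a unit vector on the sphere (x = cos φ cos λ, y = cos φ sin λ, z = sin φ).
The central angle between the endpoints is δ = arccos(p₁·p₂) ≈ 1.857 rad (106.4°).
Interpolate at f = 3/8 with slerp weights a = sin((1−f)δ)/sin δ ≈ 0.956, b = sin(fδ)/sin δ ≈ 0.669.
p = a·p₁ + b·p₂ ≈ (-0.885, 0.036, 0.465); φ = arcsin(p_z) ≈ 27.69°, λ = atan2(p_y, p_x) ≈ 177.64°.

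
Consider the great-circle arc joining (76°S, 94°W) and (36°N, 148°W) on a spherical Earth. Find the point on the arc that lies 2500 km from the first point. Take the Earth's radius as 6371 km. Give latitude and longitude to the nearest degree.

Convert each endpoint to a unit vector on the sphere (x = cos φ cos λ, y = cos φ sin λ, z = sin φ).
The central angle between the endpoints is δ = arccos(p₁·p₂) ≈ 2.043 rad (117.1°). The total great-circle distance is δ·R ≈ 2.043 × 6371 ≈ 13019 km, so the target fraction is f = 2500/13019 ≈ 0.192.
Interpolate at f ≈ 0.192 with slerp weights a = sin((1−f)δ)/sin δ ≈ 1.120, b = sin(fδ)/sin δ ≈ 0.430.
p = a·p₁ + b·p₂ ≈ (-0.314, -0.454, -0.834); φ = arcsin(p_z) ≈ -56.49°, λ = atan2(p_y, p_x) ≈ -124.61°.

≈ (56°S, 125°W)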